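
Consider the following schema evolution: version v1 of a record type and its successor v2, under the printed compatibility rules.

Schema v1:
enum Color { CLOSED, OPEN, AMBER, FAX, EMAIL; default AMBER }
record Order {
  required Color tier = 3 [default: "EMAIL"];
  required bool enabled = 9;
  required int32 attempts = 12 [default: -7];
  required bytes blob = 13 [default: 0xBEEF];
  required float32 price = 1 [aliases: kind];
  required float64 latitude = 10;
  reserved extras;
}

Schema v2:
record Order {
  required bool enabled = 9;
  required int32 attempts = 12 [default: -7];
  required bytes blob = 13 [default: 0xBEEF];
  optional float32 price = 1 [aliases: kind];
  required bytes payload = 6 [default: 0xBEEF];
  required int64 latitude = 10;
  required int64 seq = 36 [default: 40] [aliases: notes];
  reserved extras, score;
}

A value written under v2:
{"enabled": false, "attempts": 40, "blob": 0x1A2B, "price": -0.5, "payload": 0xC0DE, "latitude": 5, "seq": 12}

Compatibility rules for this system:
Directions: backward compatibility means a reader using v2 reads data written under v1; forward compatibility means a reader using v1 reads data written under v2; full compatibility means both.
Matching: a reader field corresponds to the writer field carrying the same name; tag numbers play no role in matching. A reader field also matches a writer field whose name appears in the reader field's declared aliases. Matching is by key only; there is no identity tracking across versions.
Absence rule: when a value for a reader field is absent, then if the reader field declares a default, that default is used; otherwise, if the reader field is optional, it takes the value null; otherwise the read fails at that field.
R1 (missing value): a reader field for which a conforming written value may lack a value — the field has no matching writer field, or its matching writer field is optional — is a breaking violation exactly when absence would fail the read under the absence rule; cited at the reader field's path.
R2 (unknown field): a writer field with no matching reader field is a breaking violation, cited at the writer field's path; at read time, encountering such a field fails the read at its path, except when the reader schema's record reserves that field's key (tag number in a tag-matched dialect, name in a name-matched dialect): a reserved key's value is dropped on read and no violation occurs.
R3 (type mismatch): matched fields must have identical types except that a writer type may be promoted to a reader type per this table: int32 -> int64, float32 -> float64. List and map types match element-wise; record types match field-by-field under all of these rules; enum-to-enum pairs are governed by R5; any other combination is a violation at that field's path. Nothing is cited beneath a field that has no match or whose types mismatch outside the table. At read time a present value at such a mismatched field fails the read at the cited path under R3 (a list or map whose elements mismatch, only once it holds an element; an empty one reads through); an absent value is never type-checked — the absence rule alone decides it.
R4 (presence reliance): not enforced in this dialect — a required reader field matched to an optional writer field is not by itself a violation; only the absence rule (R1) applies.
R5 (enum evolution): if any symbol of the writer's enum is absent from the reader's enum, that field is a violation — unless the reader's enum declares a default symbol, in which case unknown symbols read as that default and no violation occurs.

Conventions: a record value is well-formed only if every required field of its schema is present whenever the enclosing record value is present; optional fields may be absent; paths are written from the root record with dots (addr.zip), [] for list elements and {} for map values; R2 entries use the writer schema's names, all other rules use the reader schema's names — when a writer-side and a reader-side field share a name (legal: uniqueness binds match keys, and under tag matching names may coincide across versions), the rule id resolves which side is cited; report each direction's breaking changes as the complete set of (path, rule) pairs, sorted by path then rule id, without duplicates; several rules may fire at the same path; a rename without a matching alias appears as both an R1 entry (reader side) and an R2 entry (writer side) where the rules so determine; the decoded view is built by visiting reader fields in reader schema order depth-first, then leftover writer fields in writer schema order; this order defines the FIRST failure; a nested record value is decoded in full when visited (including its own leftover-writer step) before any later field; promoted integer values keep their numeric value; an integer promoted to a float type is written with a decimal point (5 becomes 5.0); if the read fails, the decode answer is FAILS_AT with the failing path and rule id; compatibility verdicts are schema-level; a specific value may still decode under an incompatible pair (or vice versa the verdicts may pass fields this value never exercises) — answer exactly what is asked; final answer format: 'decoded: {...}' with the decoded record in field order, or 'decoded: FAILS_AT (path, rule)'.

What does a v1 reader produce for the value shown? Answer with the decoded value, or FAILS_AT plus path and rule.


decoded: FAILS_AT (latitude, R3)

the writer's type comes first in each Order pair
decoding the Order value with the v1 reader:
  tier := "EMAIL" (no value, default fills)
  enabled := false
  attempts := 40
  blob := 0x1A2B
  price := -0.5
  read fails at latitude under R3
  => FAILS_AT (latitude, R3)
checking off the Order differences that do not matter here:
  field price in record Order: required changed to optional -> affects the rule determinations only; this particular Order value decodes identically
  added field payload to record Order: required bytes, tag 6, default 0xBEEF (in v2 it sits immediately before latitude) -> affects the rule determinations only; this particular Order value decodes identically
  removed field tier from record Order -> affects the rule determinations only; this particular Order value decodes identically
  added field seq to record Order: required int64, tag 36, default 40 (in v2 it sits last) -> affects the rule determinations only; this particular Order value decodes identically


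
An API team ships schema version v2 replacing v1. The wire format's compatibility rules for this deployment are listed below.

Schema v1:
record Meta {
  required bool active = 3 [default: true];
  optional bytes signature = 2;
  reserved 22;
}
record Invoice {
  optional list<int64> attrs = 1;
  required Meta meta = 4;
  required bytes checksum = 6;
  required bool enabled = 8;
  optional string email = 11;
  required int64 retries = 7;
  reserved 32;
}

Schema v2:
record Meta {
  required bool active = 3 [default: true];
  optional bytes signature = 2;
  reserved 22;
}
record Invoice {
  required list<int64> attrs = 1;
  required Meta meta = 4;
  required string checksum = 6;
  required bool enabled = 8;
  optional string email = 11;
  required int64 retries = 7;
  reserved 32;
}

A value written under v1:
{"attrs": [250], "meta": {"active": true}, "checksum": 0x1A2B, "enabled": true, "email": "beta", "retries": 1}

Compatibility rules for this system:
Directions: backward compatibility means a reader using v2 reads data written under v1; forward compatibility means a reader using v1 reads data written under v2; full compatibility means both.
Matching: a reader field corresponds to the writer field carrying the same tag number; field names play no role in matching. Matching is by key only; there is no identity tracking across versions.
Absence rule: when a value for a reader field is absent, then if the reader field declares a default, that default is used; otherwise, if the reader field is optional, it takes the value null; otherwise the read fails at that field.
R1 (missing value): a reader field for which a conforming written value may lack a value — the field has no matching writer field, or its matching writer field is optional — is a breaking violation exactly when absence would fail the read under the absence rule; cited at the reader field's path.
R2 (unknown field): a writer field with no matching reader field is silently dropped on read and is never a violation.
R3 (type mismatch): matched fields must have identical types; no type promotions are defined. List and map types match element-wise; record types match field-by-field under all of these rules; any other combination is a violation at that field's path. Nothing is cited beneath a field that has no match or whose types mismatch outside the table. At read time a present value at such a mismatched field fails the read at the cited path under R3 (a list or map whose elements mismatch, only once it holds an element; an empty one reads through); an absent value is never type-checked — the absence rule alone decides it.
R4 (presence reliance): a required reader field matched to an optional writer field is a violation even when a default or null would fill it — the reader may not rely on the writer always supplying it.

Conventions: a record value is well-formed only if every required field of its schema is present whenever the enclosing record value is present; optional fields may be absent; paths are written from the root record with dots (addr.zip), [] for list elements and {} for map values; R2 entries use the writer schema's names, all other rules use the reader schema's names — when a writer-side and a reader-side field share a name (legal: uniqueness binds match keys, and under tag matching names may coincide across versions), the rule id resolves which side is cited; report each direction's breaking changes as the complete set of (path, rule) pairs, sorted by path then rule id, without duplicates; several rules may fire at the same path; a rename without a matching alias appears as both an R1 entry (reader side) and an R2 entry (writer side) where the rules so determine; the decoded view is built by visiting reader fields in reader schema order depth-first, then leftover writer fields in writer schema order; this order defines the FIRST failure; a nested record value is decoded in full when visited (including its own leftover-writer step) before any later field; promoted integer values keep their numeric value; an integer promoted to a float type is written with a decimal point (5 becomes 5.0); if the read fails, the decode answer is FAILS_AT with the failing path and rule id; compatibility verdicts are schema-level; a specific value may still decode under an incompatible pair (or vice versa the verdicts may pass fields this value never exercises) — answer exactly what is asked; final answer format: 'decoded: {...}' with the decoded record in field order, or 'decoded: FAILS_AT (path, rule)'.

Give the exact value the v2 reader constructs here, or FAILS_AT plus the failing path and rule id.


the writer's type comes first in each Invoice pair
decode (reader v2):
  attrs := [250]
  meta.active := true
  meta.signature := null (missing; optional => null)
  read fails at checksum under R3
  => FAILS_AT (checksum, R3)
the other Invoice changes do not affect what is asked:
  field attrs in record Invoice: optional changed to required -> affects the rule determinations only; this particular Invoice value decodes identically

decoded: FAILS_AT (checksum, R3)


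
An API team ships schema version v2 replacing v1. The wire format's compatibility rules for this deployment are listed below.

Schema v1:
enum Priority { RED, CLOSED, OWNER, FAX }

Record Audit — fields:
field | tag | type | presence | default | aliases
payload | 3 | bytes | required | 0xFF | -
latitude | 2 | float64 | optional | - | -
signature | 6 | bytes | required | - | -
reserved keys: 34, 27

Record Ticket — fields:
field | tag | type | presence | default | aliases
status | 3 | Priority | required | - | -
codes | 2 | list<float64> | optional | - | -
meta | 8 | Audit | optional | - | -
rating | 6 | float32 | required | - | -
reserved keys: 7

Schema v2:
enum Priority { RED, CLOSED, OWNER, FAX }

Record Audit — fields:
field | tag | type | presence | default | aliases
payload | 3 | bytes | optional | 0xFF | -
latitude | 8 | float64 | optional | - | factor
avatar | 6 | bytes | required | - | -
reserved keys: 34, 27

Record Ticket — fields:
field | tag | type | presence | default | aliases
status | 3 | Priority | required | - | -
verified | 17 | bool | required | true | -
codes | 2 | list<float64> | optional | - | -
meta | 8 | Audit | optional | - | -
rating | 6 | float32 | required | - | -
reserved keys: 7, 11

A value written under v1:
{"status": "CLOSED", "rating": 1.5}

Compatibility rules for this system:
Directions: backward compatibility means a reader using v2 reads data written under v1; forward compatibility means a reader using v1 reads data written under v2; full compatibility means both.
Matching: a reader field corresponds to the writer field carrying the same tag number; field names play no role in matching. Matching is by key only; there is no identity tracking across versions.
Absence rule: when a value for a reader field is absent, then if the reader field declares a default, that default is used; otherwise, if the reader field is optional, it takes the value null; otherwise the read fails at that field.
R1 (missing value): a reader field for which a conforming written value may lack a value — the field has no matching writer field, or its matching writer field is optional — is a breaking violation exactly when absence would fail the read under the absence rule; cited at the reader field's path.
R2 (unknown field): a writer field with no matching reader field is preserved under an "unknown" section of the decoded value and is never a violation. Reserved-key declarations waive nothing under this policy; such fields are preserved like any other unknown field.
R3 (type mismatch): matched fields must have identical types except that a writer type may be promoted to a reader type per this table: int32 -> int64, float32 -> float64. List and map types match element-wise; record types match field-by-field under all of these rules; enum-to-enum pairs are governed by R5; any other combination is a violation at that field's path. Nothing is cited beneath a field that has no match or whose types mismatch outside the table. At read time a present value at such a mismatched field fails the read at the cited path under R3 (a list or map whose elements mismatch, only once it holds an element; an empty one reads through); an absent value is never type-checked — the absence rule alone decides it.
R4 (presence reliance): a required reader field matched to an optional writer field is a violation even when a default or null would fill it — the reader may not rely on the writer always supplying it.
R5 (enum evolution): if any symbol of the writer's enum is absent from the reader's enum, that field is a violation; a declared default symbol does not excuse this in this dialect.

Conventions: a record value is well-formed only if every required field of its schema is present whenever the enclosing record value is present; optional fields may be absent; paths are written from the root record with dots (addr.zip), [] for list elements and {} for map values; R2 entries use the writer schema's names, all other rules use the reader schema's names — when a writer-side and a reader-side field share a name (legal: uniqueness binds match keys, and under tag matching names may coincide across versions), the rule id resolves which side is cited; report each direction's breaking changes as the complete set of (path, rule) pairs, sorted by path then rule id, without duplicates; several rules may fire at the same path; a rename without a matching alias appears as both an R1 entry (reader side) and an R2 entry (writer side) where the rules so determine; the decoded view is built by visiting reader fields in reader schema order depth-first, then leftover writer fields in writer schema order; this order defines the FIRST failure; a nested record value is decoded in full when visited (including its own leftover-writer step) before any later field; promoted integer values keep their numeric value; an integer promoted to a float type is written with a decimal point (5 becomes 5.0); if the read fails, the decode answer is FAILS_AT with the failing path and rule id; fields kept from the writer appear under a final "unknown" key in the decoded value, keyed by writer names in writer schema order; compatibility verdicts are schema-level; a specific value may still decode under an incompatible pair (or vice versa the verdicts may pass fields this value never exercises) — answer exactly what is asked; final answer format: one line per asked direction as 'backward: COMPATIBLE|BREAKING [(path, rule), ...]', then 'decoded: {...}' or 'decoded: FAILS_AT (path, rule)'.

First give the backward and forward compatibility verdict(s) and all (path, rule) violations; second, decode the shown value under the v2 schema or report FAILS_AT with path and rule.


backward: COMPATIBLE []; forward: BREAKING [(meta.payload, R4)]; decoded: {"status": "CLOSED", "verified": true, "codes": null, "meta": null, "rating": 1.5}

the writer's type comes first in each Ticket pair
backward pass over Ticket, reader schema v2, writer schema v1:
  status: paired with writer status (Priority -> Priority; writer required)
  verified: no writer-side match
  codes: paired with writer codes (list<float64> -> list<float64>; writer optional)
  meta: paired with writer meta (Audit -> Audit; writer optional)
  rating: paired with writer rating (float32 -> float32; writer required)
  meta.payload: paired with writer meta.payload (bytes -> bytes; writer required)
  meta.latitude: no writer-side match
  meta.avatar: paired with writer meta.signature (bytes -> bytes; writer required)
  writer field meta.latitude has no reader counterpart
  => backward verdict for Ticket: COMPATIBLE, no violations
forward pass over Ticket, reader schema v1, writer schema v2:
  status: paired with writer status (Priority -> Priority; writer required)
  codes: paired with writer codes (list<float64> -> list<float64>; writer optional)
  meta: paired with writer meta (Audit -> Audit; writer optional)
  rating: paired with writer rating (float32 -> float32; writer required)
  writer field verified has no reader counterpart
  meta.payload: paired with writer meta.payload (bytes -> bytes; writer optional)
  meta.latitude: no writer-side match
  meta.signature: paired with writer meta.avatar (bytes -> bytes; writer required)
  writer field meta.latitude has no reader counterpart
  breaking: (meta.payload, R4)
  => forward: BREAKING (1)
migrating the Ticket value to v2:
  status := "CLOSED"
  verified := true (no value, default fills)
  codes := null (not supplied -> null)
  meta := null (not supplied -> null)
  rating := 1.5
  => decoded: {"status": "CLOSED", "verified": true, "codes": null, "meta": null, "rating": 1.5}


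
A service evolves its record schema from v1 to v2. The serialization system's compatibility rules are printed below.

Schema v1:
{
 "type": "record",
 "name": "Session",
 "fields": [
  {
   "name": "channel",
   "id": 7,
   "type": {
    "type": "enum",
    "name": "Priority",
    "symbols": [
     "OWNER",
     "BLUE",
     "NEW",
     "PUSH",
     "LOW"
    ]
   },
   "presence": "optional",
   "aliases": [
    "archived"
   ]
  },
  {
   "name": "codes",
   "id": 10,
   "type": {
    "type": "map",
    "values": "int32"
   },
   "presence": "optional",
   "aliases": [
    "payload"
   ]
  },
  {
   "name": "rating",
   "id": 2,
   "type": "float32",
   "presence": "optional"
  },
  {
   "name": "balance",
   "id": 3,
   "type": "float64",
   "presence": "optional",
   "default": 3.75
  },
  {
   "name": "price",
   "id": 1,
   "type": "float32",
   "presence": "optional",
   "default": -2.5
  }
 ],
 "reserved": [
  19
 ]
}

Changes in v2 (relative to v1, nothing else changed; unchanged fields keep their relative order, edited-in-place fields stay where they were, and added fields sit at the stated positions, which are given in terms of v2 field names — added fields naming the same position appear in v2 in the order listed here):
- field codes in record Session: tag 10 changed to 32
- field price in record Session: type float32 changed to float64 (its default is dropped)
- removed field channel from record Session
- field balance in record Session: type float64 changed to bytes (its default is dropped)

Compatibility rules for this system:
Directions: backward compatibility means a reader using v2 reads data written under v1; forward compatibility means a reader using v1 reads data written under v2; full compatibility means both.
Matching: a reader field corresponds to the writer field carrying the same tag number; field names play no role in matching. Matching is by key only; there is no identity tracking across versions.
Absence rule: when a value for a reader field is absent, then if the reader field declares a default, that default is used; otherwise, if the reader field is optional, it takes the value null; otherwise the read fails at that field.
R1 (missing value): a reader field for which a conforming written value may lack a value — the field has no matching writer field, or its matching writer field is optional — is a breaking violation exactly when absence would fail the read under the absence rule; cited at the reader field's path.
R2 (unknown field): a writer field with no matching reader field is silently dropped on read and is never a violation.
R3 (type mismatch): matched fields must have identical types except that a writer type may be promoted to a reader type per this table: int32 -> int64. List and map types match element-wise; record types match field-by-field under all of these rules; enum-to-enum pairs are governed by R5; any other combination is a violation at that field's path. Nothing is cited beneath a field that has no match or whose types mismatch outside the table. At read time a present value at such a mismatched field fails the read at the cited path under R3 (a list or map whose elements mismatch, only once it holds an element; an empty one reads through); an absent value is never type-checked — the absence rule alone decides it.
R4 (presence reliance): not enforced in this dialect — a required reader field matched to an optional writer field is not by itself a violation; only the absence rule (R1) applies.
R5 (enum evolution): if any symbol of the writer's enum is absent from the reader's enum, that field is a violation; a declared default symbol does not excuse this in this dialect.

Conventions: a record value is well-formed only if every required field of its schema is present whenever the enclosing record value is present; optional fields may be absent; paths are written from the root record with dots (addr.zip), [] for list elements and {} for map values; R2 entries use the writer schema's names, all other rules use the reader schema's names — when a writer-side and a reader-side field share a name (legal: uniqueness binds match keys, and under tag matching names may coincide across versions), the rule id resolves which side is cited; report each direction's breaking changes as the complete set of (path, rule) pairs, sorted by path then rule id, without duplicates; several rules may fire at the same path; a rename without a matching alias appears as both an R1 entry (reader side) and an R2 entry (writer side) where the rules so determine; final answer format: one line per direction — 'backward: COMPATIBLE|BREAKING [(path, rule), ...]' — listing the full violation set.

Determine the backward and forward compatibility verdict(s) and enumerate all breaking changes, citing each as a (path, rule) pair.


arrows below run writer -> reader for Session
backward on Session — v2 reading data written by v1:
  codes has no writer counterpart
  rating: paired with writer rating (float32 -> float32; writer optional)
  balance: paired with writer balance (float64 -> bytes; writer optional)
  price: paired with writer price (float32 -> float64; writer optional)
  writer field channel has no reader counterpart
  writer field codes has no reader counterpart
  breaking: (balance, R3)
  breaking: (price, R3)
  backward on Session therefore BREAKING (2)
forward on Session — v1 reading data written by v2:
  channel has no writer counterpart
  codes has no writer counterpart
  rating: paired with writer rating (float32 -> float32; writer optional)
  balance: paired with writer balance (bytes -> float64; writer optional)
  price: paired with writer price (float64 -> float32; writer optional)
  writer field codes has no reader counterpart
  breaking: (balance, R3)
  breaking: (price, R3)
  forward on Session therefore BREAKING (2)

backward: BREAKING [(balance, R3), (price, R3)]; forward: BREAKING [(balance, R3), (price, R3)]


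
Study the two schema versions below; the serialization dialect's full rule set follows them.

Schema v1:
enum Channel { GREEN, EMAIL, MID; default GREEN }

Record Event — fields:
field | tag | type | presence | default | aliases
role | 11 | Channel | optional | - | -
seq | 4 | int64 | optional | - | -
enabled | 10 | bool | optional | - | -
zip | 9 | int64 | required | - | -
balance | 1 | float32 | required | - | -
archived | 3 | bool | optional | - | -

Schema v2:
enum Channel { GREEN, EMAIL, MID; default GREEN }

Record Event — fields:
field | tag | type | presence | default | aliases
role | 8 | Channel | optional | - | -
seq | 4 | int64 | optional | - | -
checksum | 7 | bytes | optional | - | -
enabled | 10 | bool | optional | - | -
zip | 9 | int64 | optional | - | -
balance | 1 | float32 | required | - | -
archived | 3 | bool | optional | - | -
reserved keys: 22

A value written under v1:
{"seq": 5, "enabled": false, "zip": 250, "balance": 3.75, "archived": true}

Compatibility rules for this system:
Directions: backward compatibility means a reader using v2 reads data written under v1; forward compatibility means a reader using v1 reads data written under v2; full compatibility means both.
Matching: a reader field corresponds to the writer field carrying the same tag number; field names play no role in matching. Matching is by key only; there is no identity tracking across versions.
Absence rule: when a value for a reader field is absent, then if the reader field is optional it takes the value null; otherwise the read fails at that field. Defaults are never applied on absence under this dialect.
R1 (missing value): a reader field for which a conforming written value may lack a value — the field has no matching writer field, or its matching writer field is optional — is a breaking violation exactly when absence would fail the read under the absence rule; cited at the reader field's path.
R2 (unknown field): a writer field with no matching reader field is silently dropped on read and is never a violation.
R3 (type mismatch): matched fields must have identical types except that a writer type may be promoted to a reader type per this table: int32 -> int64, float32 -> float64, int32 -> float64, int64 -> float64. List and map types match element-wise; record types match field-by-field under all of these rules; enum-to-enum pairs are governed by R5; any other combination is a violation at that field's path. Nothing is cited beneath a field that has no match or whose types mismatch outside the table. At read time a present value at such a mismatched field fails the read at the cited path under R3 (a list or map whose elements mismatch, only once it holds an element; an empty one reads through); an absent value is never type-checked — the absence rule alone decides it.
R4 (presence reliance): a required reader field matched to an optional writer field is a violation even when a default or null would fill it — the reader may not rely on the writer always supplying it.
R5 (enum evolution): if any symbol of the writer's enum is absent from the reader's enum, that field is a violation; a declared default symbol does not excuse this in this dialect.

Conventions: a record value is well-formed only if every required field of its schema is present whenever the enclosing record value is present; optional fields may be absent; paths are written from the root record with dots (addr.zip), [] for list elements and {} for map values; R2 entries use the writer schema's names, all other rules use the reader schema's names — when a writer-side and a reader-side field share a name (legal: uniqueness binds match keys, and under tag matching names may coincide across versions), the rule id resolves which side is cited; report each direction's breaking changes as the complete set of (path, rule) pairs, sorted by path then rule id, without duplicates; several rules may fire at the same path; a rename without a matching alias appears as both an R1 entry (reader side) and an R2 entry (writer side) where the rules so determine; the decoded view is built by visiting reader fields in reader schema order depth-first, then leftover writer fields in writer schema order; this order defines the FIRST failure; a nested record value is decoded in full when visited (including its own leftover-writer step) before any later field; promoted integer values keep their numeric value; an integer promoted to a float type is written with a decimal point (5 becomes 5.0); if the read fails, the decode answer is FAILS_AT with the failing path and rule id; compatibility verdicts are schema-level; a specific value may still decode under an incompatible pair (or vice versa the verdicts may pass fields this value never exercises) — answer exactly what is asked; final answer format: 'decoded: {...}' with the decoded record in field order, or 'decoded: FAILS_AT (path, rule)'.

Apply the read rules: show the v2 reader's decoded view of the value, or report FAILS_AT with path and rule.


decoded: {"role": null, "seq": 5, "checksum": null, "enabled": false, "zip": 250, "balance": 3.75, "archived": true}

in Event below, arrows point writer -> reader
decode (reader v2):
  role := null (absent, optional -> null)
  seq := 5
  checksum := null (absent, optional -> null)
  enabled := false
  zip := 250
  balance := 3.75
  archived := true
  => decoded: {"role": null, "seq": 5, "checksum": null, "enabled": false, "zip": 250, "balance": 3.75, "archived": true}
remaining Event differences; none change what is asked:
  field role in record Event: tag 11 changed to 8 -> no rule fires on it and the decoded Event view is identical with or without it
  field zip in record Event: required changed to optional -> schema-level compatibility only; this Event value's decode is unchanged


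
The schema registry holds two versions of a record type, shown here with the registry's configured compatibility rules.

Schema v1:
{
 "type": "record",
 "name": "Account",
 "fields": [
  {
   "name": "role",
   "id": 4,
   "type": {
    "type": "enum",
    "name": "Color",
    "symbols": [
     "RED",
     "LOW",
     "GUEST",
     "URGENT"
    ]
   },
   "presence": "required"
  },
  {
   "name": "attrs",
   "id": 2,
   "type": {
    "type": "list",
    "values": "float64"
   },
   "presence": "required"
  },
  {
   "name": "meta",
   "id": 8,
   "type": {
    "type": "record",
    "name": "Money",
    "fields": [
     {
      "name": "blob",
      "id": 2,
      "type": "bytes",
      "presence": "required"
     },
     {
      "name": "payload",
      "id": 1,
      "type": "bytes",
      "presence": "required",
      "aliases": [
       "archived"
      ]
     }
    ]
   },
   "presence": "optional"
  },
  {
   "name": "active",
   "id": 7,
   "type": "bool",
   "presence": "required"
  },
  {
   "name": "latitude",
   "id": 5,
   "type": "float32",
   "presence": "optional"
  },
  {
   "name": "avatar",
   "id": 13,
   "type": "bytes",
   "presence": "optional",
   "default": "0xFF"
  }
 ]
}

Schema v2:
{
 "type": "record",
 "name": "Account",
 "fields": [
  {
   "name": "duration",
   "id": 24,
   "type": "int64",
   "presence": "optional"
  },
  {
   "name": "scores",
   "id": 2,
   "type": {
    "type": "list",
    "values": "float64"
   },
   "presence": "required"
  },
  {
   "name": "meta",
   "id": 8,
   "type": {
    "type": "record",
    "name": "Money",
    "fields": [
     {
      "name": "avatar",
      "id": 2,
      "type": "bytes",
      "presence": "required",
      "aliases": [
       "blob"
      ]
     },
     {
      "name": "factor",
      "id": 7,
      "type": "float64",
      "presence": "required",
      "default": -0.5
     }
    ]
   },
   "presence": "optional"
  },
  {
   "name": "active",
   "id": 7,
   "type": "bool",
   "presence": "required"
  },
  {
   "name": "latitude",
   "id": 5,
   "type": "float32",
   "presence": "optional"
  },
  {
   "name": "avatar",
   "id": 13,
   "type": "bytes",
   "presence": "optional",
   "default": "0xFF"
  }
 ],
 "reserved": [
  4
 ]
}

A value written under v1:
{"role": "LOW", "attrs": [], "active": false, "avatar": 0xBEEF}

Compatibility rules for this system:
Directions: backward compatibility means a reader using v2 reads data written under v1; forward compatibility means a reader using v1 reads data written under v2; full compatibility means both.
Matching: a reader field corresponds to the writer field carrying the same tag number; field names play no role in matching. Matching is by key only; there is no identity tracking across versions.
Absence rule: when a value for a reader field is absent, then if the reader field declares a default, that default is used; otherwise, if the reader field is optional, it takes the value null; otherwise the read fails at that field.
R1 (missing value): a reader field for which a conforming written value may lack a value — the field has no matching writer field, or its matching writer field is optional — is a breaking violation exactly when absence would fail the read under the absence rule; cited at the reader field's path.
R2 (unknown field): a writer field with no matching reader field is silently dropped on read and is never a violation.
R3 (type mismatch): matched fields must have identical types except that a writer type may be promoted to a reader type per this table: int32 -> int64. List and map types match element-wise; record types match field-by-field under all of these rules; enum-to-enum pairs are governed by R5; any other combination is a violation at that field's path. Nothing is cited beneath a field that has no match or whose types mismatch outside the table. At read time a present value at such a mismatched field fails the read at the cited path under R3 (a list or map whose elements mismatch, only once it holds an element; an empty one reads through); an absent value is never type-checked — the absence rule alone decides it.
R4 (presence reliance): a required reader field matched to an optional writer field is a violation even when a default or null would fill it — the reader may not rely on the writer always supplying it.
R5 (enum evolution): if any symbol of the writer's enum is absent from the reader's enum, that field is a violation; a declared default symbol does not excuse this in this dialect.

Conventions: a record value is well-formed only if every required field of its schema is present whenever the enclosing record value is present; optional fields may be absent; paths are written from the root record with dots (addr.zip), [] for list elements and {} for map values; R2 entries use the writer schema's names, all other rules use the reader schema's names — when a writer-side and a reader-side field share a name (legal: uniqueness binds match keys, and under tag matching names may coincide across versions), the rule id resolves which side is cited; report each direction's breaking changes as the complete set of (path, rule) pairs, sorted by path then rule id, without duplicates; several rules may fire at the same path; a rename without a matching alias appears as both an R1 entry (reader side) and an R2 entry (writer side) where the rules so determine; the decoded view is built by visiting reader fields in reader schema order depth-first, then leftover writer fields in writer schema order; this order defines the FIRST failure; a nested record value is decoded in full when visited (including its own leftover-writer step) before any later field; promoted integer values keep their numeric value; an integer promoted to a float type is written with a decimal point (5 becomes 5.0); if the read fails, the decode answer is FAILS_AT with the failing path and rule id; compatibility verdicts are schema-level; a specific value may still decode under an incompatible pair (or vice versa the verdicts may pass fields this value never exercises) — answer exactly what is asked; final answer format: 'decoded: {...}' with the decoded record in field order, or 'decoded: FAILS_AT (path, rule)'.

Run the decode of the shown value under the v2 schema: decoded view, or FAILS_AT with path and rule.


the writer's type comes first in each Account pair
migrating the Account value to v2:
  duration := null (absent, optional -> null)
  scores := [] (from writer attrs)
  meta := null (absent, optional -> null)
  active := false
  latitude := null (absent, optional -> null)
  avatar := 0xBEEF
  writer role: unknown -> dropped
  => decoded: {"duration": null, "scores": [], "meta": null, "active": false, "latitude": null, "avatar": 0xBEEF}
the rest of the Account diff is inert for this question:
  renamed field blob to avatar in record Money (alias blob declared on the renamed field) -> fires no rule on Account under this dialect and leaves the result unchanged
  removed field payload from record Money -> a verdict-level change on Account — the shown value reads the same
  added field factor to record Money: required float64, tag 7, default -0.5 (in v2 it sits last) -> fires no rule on Account under this dialect and leaves the result unchanged

decoded: {"duration": null, "scores": [], "meta": null, "active": false, "latitude": null, "avatar": 0xBEEF}


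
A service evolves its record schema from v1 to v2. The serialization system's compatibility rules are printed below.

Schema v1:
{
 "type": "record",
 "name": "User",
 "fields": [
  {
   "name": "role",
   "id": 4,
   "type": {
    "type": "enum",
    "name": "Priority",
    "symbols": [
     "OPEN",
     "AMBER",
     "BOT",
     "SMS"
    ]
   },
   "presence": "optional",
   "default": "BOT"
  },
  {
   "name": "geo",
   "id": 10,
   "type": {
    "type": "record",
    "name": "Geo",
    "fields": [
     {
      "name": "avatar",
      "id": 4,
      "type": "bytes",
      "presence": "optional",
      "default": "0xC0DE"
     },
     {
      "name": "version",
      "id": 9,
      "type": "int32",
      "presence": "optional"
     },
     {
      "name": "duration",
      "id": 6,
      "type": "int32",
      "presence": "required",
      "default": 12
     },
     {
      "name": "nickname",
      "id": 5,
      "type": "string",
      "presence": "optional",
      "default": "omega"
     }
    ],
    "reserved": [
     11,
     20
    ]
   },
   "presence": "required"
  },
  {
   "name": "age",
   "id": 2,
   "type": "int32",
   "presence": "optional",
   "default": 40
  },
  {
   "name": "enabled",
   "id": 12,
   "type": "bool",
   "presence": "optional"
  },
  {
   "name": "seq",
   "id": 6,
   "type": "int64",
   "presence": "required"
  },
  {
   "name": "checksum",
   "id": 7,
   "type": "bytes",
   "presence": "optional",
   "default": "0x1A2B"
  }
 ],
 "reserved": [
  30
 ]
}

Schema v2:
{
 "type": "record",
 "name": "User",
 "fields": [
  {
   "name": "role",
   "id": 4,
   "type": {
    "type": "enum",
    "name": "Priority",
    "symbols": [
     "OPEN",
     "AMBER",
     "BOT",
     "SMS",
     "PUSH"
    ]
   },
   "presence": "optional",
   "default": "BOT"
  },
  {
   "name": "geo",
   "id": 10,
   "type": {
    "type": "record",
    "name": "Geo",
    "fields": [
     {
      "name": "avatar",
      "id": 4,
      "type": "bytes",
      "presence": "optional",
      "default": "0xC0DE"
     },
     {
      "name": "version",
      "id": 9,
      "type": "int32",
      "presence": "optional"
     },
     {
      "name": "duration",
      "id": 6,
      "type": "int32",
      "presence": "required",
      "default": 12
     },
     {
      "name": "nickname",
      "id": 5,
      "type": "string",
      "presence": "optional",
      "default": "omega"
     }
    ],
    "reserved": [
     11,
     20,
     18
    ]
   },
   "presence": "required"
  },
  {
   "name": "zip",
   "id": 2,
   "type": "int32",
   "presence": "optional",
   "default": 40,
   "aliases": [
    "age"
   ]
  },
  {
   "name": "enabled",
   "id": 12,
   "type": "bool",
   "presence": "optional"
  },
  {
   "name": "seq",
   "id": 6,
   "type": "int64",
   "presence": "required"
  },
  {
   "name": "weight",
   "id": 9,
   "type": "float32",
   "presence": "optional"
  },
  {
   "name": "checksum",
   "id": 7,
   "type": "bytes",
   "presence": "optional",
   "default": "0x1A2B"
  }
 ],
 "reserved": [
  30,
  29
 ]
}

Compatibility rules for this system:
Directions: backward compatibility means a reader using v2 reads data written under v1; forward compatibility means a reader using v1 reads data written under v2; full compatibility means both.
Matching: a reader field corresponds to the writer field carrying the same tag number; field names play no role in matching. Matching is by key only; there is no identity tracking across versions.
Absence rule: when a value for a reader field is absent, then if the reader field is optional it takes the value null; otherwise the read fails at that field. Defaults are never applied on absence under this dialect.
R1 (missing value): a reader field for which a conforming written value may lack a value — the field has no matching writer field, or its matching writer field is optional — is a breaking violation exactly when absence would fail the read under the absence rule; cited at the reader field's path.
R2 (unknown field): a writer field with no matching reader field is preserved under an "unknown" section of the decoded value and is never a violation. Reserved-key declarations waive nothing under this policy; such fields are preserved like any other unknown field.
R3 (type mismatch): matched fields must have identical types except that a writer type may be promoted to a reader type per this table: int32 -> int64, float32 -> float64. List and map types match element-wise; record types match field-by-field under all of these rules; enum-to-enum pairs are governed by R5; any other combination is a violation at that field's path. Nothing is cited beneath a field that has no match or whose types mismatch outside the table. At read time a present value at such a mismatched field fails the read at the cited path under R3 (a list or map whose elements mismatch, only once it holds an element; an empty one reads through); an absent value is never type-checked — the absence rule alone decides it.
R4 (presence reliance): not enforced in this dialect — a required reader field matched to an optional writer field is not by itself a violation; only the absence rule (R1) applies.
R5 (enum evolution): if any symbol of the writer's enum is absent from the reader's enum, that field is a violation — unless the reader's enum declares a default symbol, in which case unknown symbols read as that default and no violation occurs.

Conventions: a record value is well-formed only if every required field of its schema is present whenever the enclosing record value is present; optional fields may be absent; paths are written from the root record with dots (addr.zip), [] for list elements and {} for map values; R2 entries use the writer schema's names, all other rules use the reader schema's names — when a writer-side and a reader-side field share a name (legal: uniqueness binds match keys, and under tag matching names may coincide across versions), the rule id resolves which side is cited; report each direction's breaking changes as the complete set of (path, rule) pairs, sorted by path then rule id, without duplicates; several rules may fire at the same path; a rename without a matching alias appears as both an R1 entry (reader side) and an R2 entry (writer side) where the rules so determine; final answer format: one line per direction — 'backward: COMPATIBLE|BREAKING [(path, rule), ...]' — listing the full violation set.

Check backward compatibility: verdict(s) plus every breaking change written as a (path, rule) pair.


each type pair in User: writer, then reader
backward on User — v2 reading data written by v1:
  role: Priority -> Priority, writer optional; from role
  geo: Geo -> Geo, writer required; from geo
  zip: int32 -> int32, writer optional; from age
  enabled: bool -> bool, writer optional; from enabled
  seq: int64 -> int64, writer required; from seq
  weight has no writer counterpart
  checksum: bytes -> bytes, writer optional; from checksum
  geo.avatar: bytes -> bytes, writer optional; from geo.avatar
  geo.version: int32 -> int32, writer optional; from geo.version
  geo.duration: int32 -> int32, writer required; from geo.duration
  geo.nickname: string -> string, writer optional; from geo.nickname
  => no violations; backward on User: COMPATIBLE
the other User changes do not affect what is asked:
  renamed field age to zip in record User (alias age declared on the renamed field) -> inert for the asked User verdict: nothing fires
  added field weight to record User: optional float32, tag 9 (in v2 it sits immediately before checksum) -> inert for the asked User verdict: nothing fires
  enum Priority (field role in record User): symbol PUSH added -> fires only in the forward direction of User, which is not asked here

backward: COMPATIBLE []
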